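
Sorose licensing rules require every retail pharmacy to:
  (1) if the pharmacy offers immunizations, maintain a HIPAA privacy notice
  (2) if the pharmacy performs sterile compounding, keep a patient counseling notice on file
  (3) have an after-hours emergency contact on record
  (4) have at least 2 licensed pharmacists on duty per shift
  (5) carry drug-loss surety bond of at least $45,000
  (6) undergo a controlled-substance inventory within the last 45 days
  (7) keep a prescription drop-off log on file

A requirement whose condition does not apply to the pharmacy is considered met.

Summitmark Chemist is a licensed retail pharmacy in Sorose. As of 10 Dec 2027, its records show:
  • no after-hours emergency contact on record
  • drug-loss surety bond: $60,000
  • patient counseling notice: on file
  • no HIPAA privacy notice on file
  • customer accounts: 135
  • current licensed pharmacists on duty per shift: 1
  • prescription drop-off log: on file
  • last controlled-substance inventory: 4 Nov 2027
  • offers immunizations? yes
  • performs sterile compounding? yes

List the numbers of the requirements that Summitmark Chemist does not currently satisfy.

1, 3, 4

1. condition 'offers immunizations' holds; HIPAA privacy notice absent → not met
2. condition 'performs sterile compounding' holds; patient counseling notice present → met
3. after-hours emergency contact absent → not met
4. licensed pharmacists on duty per shift 1 < 2 → not met
5. drug-loss surety bond $60,000 ≥ $45,000 → met
6. controlled-substance inventory 36 days ago vs limit 45 → met
7. prescription drop-off log present → met
Not met: 1, 3, 4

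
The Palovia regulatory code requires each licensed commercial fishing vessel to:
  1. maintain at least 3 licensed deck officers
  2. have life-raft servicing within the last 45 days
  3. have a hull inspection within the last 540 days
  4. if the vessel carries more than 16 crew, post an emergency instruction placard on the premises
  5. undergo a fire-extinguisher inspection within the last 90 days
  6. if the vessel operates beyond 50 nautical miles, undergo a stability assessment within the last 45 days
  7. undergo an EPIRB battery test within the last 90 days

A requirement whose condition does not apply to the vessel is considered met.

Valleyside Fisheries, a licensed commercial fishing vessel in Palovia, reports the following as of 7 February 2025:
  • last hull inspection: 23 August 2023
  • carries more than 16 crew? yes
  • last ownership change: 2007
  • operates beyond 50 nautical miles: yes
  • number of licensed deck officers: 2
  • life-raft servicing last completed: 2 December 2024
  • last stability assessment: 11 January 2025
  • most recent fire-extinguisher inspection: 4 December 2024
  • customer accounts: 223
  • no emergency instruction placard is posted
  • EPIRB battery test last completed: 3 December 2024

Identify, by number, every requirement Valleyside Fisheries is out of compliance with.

1. licensed deck officers 2 < 3 → not met
2. life-raft servicing 67 days ago vs limit 45 → not met
3. hull inspection 534 days ago vs limit 540 → met
4. condition 'carries more than 16 crew' holds; emergency instruction placard absent → not met
5. fire-extinguisher inspection 65 days ago vs limit 90 → met
6. condition 'operates beyond 50 nautical miles' holds; stability assessment 27 days ago vs limit 45 → met
7. EPIRB battery test 66 days ago vs limit 90 → met
Not met: 1, 2, 4

1, 2, 4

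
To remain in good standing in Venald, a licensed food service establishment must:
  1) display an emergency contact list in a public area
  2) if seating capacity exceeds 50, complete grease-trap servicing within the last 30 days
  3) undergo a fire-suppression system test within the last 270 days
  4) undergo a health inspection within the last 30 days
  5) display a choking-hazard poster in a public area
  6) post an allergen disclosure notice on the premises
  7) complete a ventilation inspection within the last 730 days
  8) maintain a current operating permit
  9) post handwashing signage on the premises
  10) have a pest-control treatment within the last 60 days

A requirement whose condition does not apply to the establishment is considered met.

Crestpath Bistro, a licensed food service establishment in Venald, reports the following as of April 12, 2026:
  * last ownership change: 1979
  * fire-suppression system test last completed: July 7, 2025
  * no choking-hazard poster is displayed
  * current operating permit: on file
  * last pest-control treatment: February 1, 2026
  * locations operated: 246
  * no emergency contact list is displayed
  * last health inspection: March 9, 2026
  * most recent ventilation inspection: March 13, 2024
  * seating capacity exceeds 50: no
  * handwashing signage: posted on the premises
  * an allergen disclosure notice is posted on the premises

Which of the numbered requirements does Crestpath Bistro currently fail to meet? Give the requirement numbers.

1. emergency contact list absent → not met
2. condition 'seating capacity exceeds 50' does not hold → requirement n/a → met
3. fire-suppression system test 279 days ago vs limit 270 → not met
4. health inspection 34 days ago vs limit 30 → not met
5. choking-hazard poster absent → not met
6. allergen disclosure notice present → met
7. ventilation inspection 760 days ago vs limit 730 → not met
8. current operating permit present → met
9. handwashing signage present → met
10. pest-control treatment 70 days ago vs limit 60 → not met
Not met: 1, 3, 4, 5, 7, 10

1, 3, 4, 5, 7, 10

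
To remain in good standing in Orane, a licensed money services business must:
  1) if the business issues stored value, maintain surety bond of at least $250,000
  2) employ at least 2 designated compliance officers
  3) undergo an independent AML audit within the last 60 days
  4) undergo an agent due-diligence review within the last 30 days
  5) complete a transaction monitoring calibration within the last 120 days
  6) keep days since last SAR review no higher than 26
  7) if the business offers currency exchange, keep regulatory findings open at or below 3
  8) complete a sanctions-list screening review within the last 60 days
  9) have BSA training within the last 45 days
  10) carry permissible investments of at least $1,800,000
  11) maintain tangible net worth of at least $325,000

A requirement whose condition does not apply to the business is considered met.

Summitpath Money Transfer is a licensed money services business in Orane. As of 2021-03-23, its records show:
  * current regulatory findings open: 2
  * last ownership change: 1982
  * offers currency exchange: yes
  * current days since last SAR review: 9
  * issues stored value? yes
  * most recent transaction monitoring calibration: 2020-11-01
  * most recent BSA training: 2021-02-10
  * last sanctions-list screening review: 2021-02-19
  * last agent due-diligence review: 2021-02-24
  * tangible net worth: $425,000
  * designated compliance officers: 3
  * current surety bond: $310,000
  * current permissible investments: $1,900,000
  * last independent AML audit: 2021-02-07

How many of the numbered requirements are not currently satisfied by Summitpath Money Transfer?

1

1. condition 'issues stored value' holds; surety bond $310,000 ≥ $250,000 → met
2. designated compliance officers 3 ≥ 2 → met
3. independent AML audit 44 days ago vs limit 60 → met
4. agent due-diligence review 27 days ago vs limit 30 → met
5. transaction monitoring calibration 142 days ago vs limit 120 → not met
6. days since last SAR review 9 ≤ 26 → met
7. condition 'offers currency exchange' holds; regulatory findings open 2 ≤ 3 → met
8. sanctions-list screening review 32 days ago vs limit 60 → met
9. BSA training 41 days ago vs limit 45 → met
10. permissible investments $1,900,000 ≥ $1,800,000 → met
11. tangible net worth $425,000 ≥ $325,000 → met
Not met: 1 of 11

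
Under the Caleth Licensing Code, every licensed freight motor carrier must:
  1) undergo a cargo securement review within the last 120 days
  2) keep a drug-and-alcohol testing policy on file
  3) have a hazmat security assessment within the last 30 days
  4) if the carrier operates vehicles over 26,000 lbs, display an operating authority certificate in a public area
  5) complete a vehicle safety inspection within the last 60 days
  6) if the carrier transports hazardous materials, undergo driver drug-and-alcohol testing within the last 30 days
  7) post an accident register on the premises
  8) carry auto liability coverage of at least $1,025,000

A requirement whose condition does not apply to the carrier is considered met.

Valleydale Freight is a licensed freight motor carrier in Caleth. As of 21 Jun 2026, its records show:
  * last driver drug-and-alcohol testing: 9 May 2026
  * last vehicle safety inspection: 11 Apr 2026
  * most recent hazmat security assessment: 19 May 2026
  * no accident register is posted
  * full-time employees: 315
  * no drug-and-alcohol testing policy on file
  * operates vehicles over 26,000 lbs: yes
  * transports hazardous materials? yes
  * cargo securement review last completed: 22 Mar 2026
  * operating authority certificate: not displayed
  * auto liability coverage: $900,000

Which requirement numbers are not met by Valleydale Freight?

1. cargo securement review 91 days ago vs limit 120 → met
2. drug-and-alcohol testing policy absent → not met
3. hazmat security assessment 33 days ago vs limit 30 → not met
4. condition 'operates vehicles over 26,000 lbs' holds; operating authority certificate absent → not met
5. vehicle safety inspection 71 days ago vs limit 60 → not met
6. condition 'transports hazardous materials' holds; driver drug-and-alcohol testing 43 days ago vs limit 30 → not met
7. accident register absent → not met
8. auto liability coverage $900,000 < $1,025,000 → not met
Not met: 2, 3, 4, 5, 6, 7, 8

2, 3, 4, 5, 6, 7, 8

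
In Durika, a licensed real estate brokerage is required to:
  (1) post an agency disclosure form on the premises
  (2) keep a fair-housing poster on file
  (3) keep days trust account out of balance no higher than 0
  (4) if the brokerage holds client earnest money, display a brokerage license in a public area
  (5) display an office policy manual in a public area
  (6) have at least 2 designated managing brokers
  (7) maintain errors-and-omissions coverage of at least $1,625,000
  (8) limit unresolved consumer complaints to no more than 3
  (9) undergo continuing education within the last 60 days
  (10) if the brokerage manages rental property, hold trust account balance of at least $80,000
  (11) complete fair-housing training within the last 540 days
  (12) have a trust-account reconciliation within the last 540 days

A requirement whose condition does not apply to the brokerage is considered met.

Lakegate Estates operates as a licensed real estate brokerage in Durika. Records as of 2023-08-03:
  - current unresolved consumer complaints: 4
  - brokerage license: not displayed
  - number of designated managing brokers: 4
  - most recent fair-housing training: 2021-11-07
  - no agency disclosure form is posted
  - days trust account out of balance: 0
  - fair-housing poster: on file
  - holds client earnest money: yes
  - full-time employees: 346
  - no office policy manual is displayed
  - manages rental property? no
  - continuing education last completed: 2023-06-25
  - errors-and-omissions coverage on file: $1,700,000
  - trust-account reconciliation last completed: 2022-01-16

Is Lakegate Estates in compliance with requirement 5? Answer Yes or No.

No

5. office policy manual absent → not met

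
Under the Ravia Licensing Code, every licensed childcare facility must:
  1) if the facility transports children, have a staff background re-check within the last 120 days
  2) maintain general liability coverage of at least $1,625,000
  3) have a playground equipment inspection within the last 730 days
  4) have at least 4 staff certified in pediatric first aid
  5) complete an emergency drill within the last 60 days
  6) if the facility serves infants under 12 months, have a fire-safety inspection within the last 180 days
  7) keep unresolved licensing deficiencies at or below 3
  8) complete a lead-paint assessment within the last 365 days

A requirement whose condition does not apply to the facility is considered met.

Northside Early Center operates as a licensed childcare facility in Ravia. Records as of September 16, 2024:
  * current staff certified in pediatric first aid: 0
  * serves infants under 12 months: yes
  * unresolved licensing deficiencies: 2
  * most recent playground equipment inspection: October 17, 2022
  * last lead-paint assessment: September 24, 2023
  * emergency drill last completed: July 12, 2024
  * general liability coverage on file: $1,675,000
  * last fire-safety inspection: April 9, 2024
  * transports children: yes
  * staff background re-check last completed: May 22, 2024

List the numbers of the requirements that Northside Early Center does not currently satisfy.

4, 5

1. condition 'transports children' holds; staff background re-check 117 days ago vs limit 120 → met
2. general liability coverage $1,675,000 ≥ $1,625,000 → met
3. playground equipment inspection 700 days ago vs limit 730 → met
4. staff certified in pediatric first aid 0 < 4 → not met
5. emergency drill 66 days ago vs limit 60 → not met
6. condition 'serves infants under 12 months' holds; fire-safety inspection 160 days ago vs limit 180 → met
7. unresolved licensing deficiencies 2 ≤ 3 → met
8. lead-paint assessment 358 days ago vs limit 365 → met
Not met: 4, 5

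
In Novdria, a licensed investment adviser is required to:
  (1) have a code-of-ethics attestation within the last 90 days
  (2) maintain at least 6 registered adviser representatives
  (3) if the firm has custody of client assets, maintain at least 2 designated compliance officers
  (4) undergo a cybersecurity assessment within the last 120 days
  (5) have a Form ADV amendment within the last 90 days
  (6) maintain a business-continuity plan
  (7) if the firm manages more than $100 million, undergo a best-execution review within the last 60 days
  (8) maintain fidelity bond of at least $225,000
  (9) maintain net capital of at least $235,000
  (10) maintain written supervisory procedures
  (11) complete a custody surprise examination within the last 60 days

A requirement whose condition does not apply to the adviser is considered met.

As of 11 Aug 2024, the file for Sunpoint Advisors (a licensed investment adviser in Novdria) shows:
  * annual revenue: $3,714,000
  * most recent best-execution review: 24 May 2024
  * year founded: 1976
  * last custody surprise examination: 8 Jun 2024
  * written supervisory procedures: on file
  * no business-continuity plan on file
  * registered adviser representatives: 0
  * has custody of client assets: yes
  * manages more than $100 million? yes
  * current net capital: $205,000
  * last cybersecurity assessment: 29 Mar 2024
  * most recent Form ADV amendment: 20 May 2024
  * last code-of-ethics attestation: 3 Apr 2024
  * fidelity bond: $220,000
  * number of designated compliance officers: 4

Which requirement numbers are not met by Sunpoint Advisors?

1. code-of-ethics attestation 130 days ago vs limit 90 → not met
2. registered adviser representatives 0 < 6 → not met
3. condition 'has custody of client assets' holds; designated compliance officers 4 ≥ 2 → met
4. cybersecurity assessment 135 days ago vs limit 120 → not met
5. Form ADV amendment 83 days ago vs limit 90 → met
6. business-continuity plan absent → not met
7. condition 'manages more than $100 million' holds; best-execution review 79 days ago vs limit 60 → not met
8. fidelity bond $220,000 < $225,000 → not met
9. net capital $205,000 < $235,000 → not met
10. written supervisory procedures present → met
11. custody surprise examination 64 days ago vs limit 60 → not met
Not met: 1, 2, 4, 6, 7, 8, 9, 11

1, 2, 4, 6, 7, 8, 9, 11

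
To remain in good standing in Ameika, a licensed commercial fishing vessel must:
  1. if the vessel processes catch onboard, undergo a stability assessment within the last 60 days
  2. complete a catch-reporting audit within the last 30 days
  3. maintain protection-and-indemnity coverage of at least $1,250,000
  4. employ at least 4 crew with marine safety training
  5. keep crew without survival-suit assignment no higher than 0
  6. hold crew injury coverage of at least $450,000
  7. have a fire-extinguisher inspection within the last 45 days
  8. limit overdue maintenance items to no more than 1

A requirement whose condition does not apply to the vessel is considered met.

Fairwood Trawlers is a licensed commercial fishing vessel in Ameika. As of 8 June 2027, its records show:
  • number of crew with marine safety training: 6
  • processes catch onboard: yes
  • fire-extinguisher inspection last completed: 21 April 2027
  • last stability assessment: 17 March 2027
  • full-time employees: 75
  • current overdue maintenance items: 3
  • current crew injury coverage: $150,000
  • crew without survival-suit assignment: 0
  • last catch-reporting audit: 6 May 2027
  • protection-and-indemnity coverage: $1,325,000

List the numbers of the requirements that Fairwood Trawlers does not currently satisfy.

1, 2, 6, 7, 8

1. condition 'processes catch onboard' holds; stability assessment 83 days ago vs limit 60 → not met
2. catch-reporting audit 33 days ago vs limit 30 → not met
3. protection-and-indemnity coverage $1,325,000 ≥ $1,250,000 → met
4. crew with marine safety training 6 ≥ 4 → met
5. crew without survival-suit assignment 0 ≤ 0 → met
6. crew injury coverage $150,000 < $450,000 → not met
7. fire-extinguisher inspection 48 days ago vs limit 45 → not met
8. overdue maintenance items 3 > 1 → not met
Not met: 1, 2, 6, 7, 8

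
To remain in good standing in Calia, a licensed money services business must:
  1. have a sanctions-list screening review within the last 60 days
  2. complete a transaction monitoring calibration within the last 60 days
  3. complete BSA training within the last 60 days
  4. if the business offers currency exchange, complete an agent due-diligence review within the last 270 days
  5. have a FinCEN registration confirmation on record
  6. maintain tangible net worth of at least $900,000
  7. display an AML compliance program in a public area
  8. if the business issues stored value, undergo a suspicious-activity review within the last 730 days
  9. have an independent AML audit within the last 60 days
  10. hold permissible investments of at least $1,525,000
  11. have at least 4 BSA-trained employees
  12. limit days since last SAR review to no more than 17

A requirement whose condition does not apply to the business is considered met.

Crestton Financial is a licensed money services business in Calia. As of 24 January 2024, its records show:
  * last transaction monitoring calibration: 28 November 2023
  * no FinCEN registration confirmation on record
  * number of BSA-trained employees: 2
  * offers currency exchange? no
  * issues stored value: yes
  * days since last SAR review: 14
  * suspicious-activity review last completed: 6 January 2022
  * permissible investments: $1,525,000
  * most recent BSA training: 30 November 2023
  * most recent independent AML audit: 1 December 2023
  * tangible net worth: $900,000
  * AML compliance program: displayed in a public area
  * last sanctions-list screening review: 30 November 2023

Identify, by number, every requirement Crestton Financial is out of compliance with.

5, 8, 11

1. sanctions-list screening review 55 days ago vs limit 60 → met
2. transaction monitoring calibration 57 days ago vs limit 60 → met
3. BSA training 55 days ago vs limit 60 → met
4. condition 'offers currency exchange' does not hold → requirement n/a → met
5. FinCEN registration confirmation absent → not met
6. tangible net worth $900,000 ≥ $900,000 → met
7. AML compliance program present → met
8. condition 'issues stored value' holds; suspicious-activity review 748 days ago vs limit 730 → not met
9. independent AML audit 54 days ago vs limit 60 → met
10. permissible investments $1,525,000 ≥ $1,525,000 → met
11. BSA-trained employees 2 < 4 → not met
12. days since last SAR review 14 ≤ 17 → met
Not met: 5, 8, 11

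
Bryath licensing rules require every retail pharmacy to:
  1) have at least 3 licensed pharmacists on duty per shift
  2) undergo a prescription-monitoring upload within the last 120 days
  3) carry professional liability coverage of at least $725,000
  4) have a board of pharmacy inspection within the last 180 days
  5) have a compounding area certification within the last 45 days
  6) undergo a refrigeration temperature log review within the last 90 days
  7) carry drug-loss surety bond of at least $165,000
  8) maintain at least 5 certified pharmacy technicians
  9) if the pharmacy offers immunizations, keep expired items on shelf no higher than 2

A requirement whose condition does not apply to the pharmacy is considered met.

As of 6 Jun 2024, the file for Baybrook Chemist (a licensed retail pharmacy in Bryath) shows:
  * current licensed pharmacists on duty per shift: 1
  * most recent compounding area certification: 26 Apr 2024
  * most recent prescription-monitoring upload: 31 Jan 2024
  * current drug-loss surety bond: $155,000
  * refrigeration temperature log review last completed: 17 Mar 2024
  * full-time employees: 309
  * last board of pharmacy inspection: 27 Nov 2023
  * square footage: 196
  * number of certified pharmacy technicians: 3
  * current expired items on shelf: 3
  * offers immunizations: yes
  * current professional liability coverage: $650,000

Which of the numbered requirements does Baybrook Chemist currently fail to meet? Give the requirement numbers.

1. licensed pharmacists on duty per shift 1 < 3 → not met
2. prescription-monitoring upload 127 days ago vs limit 120 → not met
3. professional liability coverage $650,000 < $725,000 → not met
4. board of pharmacy inspection 192 days ago vs limit 180 → not met
5. compounding area certification 41 days ago vs limit 45 → met
6. refrigeration temperature log review 81 days ago vs limit 90 → met
7. drug-loss surety bond $155,000 < $165,000 → not met
8. certified pharmacy technicians 3 < 5 → not met
9. condition 'offers immunizations' holds; expired items on shelf 3 > 2 → not met
Not met: 1, 2, 3, 4, 7, 8, 9

1, 2, 3, 4, 7, 8, 9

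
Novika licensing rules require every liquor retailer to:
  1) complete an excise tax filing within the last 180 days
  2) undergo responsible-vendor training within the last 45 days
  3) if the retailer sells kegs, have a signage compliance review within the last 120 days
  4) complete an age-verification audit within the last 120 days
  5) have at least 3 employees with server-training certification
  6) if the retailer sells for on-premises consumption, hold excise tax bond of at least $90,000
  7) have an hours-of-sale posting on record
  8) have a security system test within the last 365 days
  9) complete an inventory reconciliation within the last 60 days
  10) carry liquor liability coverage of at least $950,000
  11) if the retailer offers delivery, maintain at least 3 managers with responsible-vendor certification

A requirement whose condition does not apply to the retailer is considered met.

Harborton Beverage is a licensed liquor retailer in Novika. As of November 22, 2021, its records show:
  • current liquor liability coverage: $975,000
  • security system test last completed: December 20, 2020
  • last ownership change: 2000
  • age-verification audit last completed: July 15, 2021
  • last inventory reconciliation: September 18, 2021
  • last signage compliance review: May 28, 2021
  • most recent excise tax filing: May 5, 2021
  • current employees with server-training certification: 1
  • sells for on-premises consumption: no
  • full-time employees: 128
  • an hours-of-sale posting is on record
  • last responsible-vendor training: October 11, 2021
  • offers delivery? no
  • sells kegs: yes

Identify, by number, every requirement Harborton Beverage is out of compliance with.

1. excise tax filing 201 days ago vs limit 180 → not met
2. responsible-vendor training 42 days ago vs limit 45 → met
3. condition 'sells kegs' holds; signage compliance review 178 days ago vs limit 120 → not met
4. age-verification audit 130 days ago vs limit 120 → not met
5. employees with server-training certification 1 < 3 → not met
6. condition 'sells for on-premises consumption' does not hold → requirement n/a → met
7. hours-of-sale posting present → met
8. security system test 337 days ago vs limit 365 → met
9. inventory reconciliation 65 days ago vs limit 60 → not met
10. liquor liability coverage $975,000 ≥ $950,000 → met
11. condition 'offers delivery' does not hold → requirement n/a → met
Not met: 1, 3, 4, 5, 9

1, 3, 4, 5, 9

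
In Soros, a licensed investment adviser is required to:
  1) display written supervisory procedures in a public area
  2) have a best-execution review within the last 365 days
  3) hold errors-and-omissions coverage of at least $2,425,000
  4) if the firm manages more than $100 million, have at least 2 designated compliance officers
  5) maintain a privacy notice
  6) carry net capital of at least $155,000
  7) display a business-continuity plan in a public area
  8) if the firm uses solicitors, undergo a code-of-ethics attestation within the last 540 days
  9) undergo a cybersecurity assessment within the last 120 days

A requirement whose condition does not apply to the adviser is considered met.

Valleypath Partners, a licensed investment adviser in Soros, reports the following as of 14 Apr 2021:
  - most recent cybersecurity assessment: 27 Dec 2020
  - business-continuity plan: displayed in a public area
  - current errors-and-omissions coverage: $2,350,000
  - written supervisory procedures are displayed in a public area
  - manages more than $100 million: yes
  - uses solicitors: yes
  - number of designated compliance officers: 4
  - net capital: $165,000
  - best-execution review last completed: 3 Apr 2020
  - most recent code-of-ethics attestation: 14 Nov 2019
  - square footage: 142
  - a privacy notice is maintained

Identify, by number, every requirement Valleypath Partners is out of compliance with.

2, 3

1. written supervisory procedures present → met
2. best-execution review 376 days ago vs limit 365 → not met
3. errors-and-omissions coverage $2,350,000 < $2,425,000 → not met
4. condition 'manages more than $100 million' holds; designated compliance officers 4 ≥ 2 → met
5. privacy notice present → met
6. net capital $165,000 ≥ $155,000 → met
7. business-continuity plan present → met
8. condition 'uses solicitors' holds; code-of-ethics attestation 517 days ago vs limit 540 → met
9. cybersecurity assessment 108 days ago vs limit 120 → met
Not met: 2, 3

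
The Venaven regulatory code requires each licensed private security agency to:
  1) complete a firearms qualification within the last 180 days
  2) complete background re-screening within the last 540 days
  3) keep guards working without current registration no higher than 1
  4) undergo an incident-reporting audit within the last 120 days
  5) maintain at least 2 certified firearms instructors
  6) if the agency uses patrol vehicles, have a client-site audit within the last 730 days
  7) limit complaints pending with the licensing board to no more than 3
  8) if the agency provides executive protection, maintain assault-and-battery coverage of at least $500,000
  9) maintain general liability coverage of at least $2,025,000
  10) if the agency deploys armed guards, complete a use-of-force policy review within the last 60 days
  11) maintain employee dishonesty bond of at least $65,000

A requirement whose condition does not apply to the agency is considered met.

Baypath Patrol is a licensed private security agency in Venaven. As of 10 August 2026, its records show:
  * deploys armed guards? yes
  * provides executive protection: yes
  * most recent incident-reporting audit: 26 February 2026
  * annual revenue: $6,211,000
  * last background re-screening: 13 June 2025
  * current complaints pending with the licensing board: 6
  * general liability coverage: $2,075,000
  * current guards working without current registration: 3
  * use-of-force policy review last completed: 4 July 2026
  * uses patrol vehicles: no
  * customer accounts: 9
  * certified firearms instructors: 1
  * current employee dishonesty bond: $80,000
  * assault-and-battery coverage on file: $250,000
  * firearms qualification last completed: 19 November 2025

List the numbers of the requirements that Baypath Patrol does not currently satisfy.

1, 3, 4, 5, 7, 8

1. firearms qualification 264 days ago vs limit 180 → not met
2. background re-screening 423 days ago vs limit 540 → met
3. guards working without current registration 3 > 1 → not met
4. incident-reporting audit 165 days ago vs limit 120 → not met
5. certified firearms instructors 1 < 2 → not met
6. condition 'uses patrol vehicles' does not hold → requirement n/a → met
7. complaints pending with the licensing board 6 > 3 → not met
8. condition 'provides executive protection' holds; assault-and-battery coverage $250,000 < $500,000 → not met
9. general liability coverage $2,075,000 ≥ $2,025,000 → met
10. condition 'deploys armed guards' holds; use-of-force policy review 37 days ago vs limit 60 → met
11. employee dishonesty bond $80,000 ≥ $65,000 → met
Not met: 1, 3, 4, 5, 7, 8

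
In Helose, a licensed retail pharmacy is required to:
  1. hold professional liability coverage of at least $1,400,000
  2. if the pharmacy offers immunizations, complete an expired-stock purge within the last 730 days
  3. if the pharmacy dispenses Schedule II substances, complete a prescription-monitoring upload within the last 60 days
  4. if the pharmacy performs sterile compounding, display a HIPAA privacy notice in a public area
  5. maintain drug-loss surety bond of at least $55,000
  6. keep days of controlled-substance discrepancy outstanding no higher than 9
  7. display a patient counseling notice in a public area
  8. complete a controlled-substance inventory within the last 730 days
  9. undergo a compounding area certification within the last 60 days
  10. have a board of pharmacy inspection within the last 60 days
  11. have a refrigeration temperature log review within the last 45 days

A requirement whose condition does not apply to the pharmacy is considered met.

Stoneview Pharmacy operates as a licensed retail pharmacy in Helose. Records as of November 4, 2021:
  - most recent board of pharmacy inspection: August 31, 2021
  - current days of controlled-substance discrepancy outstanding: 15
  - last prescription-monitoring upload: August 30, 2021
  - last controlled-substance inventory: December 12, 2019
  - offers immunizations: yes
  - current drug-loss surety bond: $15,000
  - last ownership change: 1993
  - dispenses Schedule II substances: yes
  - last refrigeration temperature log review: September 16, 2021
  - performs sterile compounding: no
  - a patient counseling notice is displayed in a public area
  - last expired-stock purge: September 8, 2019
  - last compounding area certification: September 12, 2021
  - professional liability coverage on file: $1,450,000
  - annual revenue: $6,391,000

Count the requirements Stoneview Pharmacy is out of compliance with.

1. professional liability coverage $1,450,000 ≥ $1,400,000 → met
2. condition 'offers immunizations' holds; expired-stock purge 788 days ago vs limit 730 → not met
3. condition 'dispenses Schedule II substances' holds; prescription-monitoring upload 66 days ago vs limit 60 → not met
4. condition 'performs sterile compounding' does not hold → requirement n/a → met
5. drug-loss surety bond $15,000 < $55,000 → not met
6. days of controlled-substance discrepancy outstanding 15 > 9 → not met
7. patient counseling notice present → met
8. controlled-substance inventory 693 days ago vs limit 730 → met
9. compounding area certification 53 days ago vs limit 60 → met
10. board of pharmacy inspection 65 days ago vs limit 60 → not met
11. refrigeration temperature log review 49 days ago vs limit 45 → not met
Not met: 6 of 11

6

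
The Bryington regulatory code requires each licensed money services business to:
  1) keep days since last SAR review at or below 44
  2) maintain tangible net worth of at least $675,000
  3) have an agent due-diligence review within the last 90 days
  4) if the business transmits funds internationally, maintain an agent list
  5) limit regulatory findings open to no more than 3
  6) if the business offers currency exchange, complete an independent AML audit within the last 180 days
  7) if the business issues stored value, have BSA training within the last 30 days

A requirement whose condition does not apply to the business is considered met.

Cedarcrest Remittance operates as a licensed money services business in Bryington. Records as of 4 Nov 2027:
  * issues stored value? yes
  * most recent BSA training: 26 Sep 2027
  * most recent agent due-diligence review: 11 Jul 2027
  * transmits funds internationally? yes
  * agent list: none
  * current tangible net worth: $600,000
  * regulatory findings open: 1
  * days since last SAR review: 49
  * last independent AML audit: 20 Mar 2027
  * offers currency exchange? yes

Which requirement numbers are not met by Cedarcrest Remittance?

1. days since last SAR review 49 > 44 → not met
2. tangible net worth $600,000 < $675,000 → not met
3. agent due-diligence review 116 days ago vs limit 90 → not met
4. condition 'transmits funds internationally' holds; agent list absent → not met
5. regulatory findings open 1 ≤ 3 → met
6. condition 'offers currency exchange' holds; independent AML audit 229 days ago vs limit 180 → not met
7. condition 'issues stored value' holds; BSA training 39 days ago vs limit 30 → not met
Not met: 1, 2, 3, 4, 6, 7

1, 2, 3, 4, 6, 7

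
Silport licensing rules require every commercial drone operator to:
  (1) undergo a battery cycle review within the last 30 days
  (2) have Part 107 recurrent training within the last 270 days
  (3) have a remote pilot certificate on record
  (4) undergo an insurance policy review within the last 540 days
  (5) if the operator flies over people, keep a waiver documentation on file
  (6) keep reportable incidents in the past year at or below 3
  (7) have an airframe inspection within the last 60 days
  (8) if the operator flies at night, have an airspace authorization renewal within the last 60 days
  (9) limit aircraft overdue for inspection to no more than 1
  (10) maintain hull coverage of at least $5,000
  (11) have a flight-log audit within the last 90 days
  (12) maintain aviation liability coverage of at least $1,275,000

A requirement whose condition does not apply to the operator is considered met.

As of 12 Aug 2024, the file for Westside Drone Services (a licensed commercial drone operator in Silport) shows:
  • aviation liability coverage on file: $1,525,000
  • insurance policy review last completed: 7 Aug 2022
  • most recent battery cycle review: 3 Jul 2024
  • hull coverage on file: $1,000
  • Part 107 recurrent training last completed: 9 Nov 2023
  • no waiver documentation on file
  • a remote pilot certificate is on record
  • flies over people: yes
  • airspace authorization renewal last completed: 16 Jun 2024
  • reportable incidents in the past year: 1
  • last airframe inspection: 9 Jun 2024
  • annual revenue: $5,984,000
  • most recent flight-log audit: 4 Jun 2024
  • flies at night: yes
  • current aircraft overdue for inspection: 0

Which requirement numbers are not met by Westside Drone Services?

1, 2, 4, 5, 7, 10

1. battery cycle review 40 days ago vs limit 30 → not met
2. Part 107 recurrent training 277 days ago vs limit 270 → not met
3. remote pilot certificate present → met
4. insurance policy review 736 days ago vs limit 540 → not met
5. condition 'flies over people' holds; waiver documentation absent → not met
6. reportable incidents in the past year 1 ≤ 3 → met
7. airframe inspection 64 days ago vs limit 60 → not met
8. condition 'flies at night' holds; airspace authorization renewal 57 days ago vs limit 60 → met
9. aircraft overdue for inspection 0 ≤ 1 → met
10. hull coverage $1,000 < $5,000 → not met
11. flight-log audit 69 days ago vs limit 90 → met
12. aviation liability coverage $1,525,000 ≥ $1,275,000 → met
Not met: 1, 2, 4, 5, 7, 10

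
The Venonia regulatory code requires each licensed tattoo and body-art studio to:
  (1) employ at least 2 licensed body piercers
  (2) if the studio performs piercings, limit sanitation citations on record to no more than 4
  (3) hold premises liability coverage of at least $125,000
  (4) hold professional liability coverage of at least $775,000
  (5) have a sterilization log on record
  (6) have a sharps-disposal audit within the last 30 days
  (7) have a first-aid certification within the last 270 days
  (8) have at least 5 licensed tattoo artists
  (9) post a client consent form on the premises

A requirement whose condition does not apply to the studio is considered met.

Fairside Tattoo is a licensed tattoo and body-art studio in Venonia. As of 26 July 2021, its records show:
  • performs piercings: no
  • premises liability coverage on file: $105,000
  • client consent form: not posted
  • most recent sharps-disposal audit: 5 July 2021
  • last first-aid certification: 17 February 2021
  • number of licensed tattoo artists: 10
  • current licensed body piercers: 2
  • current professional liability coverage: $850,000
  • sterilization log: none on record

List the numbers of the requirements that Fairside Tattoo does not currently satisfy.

1. licensed body piercers 2 ≥ 2 → met
2. condition 'performs piercings' does not hold → requirement n/a → met
3. premises liability coverage $105,000 < $125,000 → not met
4. professional liability coverage $850,000 ≥ $775,000 → met
5. sterilization log absent → not met
6. sharps-disposal audit 21 days ago vs limit 30 → met
7. first-aid certification 159 days ago vs limit 270 → met
8. licensed tattoo artists 10 ≥ 5 → met
9. client consent form absent → not met
Not met: 3, 5, 9

3, 5, 9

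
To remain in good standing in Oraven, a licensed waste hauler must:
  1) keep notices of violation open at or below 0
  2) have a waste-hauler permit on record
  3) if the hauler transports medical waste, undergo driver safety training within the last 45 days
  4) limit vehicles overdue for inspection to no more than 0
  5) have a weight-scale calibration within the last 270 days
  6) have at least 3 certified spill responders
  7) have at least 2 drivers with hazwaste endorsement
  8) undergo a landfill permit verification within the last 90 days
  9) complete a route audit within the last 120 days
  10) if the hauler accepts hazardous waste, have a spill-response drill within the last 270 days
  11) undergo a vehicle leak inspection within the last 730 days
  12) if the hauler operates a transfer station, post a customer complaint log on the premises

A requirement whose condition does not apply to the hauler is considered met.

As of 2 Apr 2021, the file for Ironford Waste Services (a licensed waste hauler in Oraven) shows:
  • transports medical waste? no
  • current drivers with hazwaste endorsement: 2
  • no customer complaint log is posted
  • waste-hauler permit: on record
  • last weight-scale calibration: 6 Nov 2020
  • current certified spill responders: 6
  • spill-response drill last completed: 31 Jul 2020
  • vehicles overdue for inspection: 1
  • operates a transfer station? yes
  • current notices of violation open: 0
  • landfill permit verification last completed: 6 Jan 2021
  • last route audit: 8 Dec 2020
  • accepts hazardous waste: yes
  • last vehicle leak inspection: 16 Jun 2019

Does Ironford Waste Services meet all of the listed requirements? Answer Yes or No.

1. notices of violation open 0 ≤ 0 → met
2. waste-hauler permit present → met
3. condition 'transports medical waste' does not hold → requirement n/a → met
4. vehicles overdue for inspection 1 > 0 → not met
5. weight-scale calibration 147 days ago vs limit 270 → met
6. certified spill responders 6 ≥ 3 → met
7. drivers with hazwaste endorsement 2 ≥ 2 → met
8. landfill permit verification 86 days ago vs limit 90 → met
9. route audit 115 days ago vs limit 120 → met
10. condition 'accepts hazardous waste' holds; spill-response drill 245 days ago vs limit 270 → met
11. vehicle leak inspection 656 days ago vs limit 730 → met
12. condition 'operates a transfer station' holds; customer complaint log absent → not met
Not met: 4, 12

No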